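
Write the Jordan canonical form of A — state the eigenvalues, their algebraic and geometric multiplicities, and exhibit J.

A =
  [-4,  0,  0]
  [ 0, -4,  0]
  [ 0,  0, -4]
J_1(-4) ⊕ J_1(-4) ⊕ J_1(-4)

The characteristic polynomial is
  det(x·I − A) = x^3 + 12*x^2 + 48*x + 64 = (x + 4)^3

Eigenvalues and multiplicities (the geometric multiplicity of λ is n − rank(A − λI), which equals the number of Jordan blocks for λ):
  λ = -4: algebraic multiplicity = 3, geometric multiplicity = 3

Determining the block sizes for each eigenvalue:
  λ = -4: gm = am = 3, so every block has size 1 → block sizes [1, 1, 1]

Assembling the blocks gives a Jordan form
J =
  [-4,  0,  0]
  [ 0, -4,  0]
  [ 0,  0, -4]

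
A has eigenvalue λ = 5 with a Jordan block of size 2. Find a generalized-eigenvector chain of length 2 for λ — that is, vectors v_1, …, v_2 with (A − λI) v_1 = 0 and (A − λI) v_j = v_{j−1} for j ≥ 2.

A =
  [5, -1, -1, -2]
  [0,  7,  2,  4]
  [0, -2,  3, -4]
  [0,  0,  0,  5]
A Jordan chain for λ = 5 of length 2:
v_1 = (-1, 2, -2, 0)ᵀ
v_2 = (0, 1, 0, 0)ᵀ

Let N = A − (5)·I. We want v_2 with N^2 v_2 = 0 but N^1 v_2 ≠ 0; then v_{j-1} := N · v_j for j = 2, …, 2.

Pick v_2 = (0, 1, 0, 0)ᵀ.
Then v_1 = N · v_2 = (-1, 2, -2, 0)ᵀ.

Sanity check: (A − (5)·I) v_1 = (0, 0, 0, 0)ᵀ = 0. ✓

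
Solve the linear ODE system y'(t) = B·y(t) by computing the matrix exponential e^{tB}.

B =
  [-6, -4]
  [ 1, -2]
e^{tB} =
  [-2*t*exp(-4*t) + exp(-4*t), -4*t*exp(-4*t)]
  [t*exp(-4*t), 2*t*exp(-4*t) + exp(-4*t)]

Strategy: write B = P · J · P⁻¹ where J is a Jordan canonical form, so e^{tB} = P · e^{tJ} · P⁻¹, and e^{tJ} can be computed block-by-block.

B has Jordan form
J =
  [-4,  1]
  [ 0, -4]
(up to reordering of blocks).

Per-block formulas:
  For a 2×2 Jordan block J_2(-4): exp(t · J_2(-4)) = e^(-4t)·(I + t·N), where N is the 2×2 nilpotent shift.

After assembling e^{tJ} and conjugating by P, we get:

e^{tB} =
  [-2*t*exp(-4*t) + exp(-4*t), -4*t*exp(-4*t)]
  [t*exp(-4*t), 2*t*exp(-4*t) + exp(-4*t)]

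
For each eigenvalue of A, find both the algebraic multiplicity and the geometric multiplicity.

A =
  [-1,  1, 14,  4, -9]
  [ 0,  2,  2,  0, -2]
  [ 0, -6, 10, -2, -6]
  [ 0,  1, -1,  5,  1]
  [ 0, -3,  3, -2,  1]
λ = -1: alg = 1, geom = 1; λ = 4: alg = 2, geom = 2; λ = 5: alg = 2, geom = 1

Step 1 — factor the characteristic polynomial to read off the algebraic multiplicities:
  χ_A(x) = (x - 5)^2*(x - 4)^2*(x + 1)

Step 2 — compute geometric multiplicities via the rank-nullity identity g(λ) = n − rank(A − λI):
  rank(A − (-1)·I) = 4, so dim ker(A − (-1)·I) = n − 4 = 1
  rank(A − (4)·I) = 3, so dim ker(A − (4)·I) = n − 3 = 2
  rank(A − (5)·I) = 4, so dim ker(A − (5)·I) = n − 4 = 1

Summary:
  λ = -1: algebraic multiplicity = 1, geometric multiplicity = 1
  λ = 4: algebraic multiplicity = 2, geometric multiplicity = 2
  λ = 5: algebraic multiplicity = 2, geometric multiplicity = 1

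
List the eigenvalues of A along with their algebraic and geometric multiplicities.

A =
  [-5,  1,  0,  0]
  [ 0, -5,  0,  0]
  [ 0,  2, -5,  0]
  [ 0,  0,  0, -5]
λ = -5: alg = 4, geom = 3

Step 1 — factor the characteristic polynomial to read off the algebraic multiplicities:
  χ_A(x) = (x + 5)^4

Step 2 — compute geometric multiplicities via the rank-nullity identity g(λ) = n − rank(A − λI):
  rank(A − (-5)·I) = 1, so dim ker(A − (-5)·I) = n − 1 = 3

Summary:
  λ = -5: algebraic multiplicity = 4, geometric multiplicity = 3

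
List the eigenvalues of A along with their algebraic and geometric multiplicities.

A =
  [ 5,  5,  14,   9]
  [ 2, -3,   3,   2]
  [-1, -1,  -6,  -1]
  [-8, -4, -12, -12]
λ = -4: alg = 4, geom = 2

Step 1 — factor the characteristic polynomial to read off the algebraic multiplicities:
  χ_A(x) = (x + 4)^4

Step 2 — compute geometric multiplicities via the rank-nullity identity g(λ) = n − rank(A − λI):
  rank(A − (-4)·I) = 2, so dim ker(A − (-4)·I) = n − 2 = 2

Summary:
  λ = -4: algebraic multiplicity = 4, geometric multiplicity = 2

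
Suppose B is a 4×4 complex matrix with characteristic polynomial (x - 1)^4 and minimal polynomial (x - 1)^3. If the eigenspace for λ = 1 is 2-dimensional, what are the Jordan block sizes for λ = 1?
Block sizes for λ = 1: [3, 1]

Step 1 — from the characteristic polynomial, algebraic multiplicity of λ = 1 is 4. From dim ker(B − (1)·I) = 2, there are exactly 2 Jordan blocks for λ = 1.
Step 2 — from the minimal polynomial, the factor (x − 1)^3 tells us the largest block for λ = 1 has size 3.
Step 3 — with total size 4, 2 blocks, and largest block 3, the block sizes (in nonincreasing order) are [3, 1].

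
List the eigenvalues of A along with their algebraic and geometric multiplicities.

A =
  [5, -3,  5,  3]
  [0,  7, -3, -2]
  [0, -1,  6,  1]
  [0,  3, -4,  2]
λ = 5: alg = 4, geom = 2

Step 1 — factor the characteristic polynomial to read off the algebraic multiplicities:
  χ_A(x) = (x - 5)^4

Step 2 — compute geometric multiplicities via the rank-nullity identity g(λ) = n − rank(A − λI):
  rank(A − (5)·I) = 2, so dim ker(A − (5)·I) = n − 2 = 2

Summary:
  λ = 5: algebraic multiplicity = 4, geometric multiplicity = 2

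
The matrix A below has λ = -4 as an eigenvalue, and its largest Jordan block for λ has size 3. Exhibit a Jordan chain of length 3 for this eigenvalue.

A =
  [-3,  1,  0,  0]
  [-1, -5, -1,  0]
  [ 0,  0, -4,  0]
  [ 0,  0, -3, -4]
A Jordan chain for λ = -4 of length 3:
v_1 = (-1, 1, 0, 0)ᵀ
v_2 = (0, -1, 0, -3)ᵀ
v_3 = (0, 0, 1, 0)ᵀ

Let N = A − (-4)·I. We want v_3 with N^3 v_3 = 0 but N^2 v_3 ≠ 0; then v_{j-1} := N · v_j for j = 3, …, 2.

Pick v_3 = (0, 0, 1, 0)ᵀ.
Then v_2 = N · v_3 = (0, -1, 0, -3)ᵀ.
Then v_1 = N · v_2 = (-1, 1, 0, 0)ᵀ.

Sanity check: (A − (-4)·I) v_1 = (0, 0, 0, 0)ᵀ = 0. ✓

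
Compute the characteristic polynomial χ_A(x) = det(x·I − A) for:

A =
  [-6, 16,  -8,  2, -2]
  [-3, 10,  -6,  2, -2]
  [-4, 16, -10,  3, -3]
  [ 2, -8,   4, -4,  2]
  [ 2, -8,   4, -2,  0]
x^5 + 10*x^4 + 40*x^3 + 80*x^2 + 80*x + 32

Expanding det(x·I − A) (e.g. by cofactor expansion or by noting that A is similar to its Jordan form J, which has the same characteristic polynomial as A) gives
  χ_A(x) = x^5 + 10*x^4 + 40*x^3 + 80*x^2 + 80*x + 32
which factors as (x + 2)^5. The eigenvalues (with algebraic multiplicities) are λ = -2 with multiplicity 5.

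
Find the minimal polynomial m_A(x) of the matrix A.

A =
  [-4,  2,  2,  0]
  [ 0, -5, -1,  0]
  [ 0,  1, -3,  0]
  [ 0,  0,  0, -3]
x^3 + 11*x^2 + 40*x + 48

The characteristic polynomial is χ_A(x) = (x + 3)*(x + 4)^3, so the eigenvalues are known. The minimal polynomial is
  m_A(x) = Π_λ (x − λ)^{k_λ}
where k_λ is the size of the *largest* Jordan block for λ (equivalently, the smallest k with (A − λI)^k v = 0 for every generalised eigenvector v of λ).

  λ = -4: largest Jordan block has size 2, contributing (x + 4)^2
  λ = -3: largest Jordan block has size 1, contributing (x + 3)

So m_A(x) = (x + 3)*(x + 4)^2 = x^3 + 11*x^2 + 40*x + 48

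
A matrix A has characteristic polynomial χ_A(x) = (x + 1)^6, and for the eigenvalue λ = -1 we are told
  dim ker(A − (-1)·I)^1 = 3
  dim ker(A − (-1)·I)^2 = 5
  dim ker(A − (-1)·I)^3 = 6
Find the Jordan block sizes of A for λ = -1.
Block sizes for λ = -1: [3, 2, 1]

From the dimensions of kernels of powers, the number of Jordan blocks of size at least j is d_j − d_{j−1} where d_j = dim ker(N^j) (with d_0 = 0). Computing the differences gives [3, 2, 1].
The number of blocks of size exactly k is (#blocks of size ≥ k) − (#blocks of size ≥ k + 1), so the partition is: 1 block(s) of size 1, 1 block(s) of size 2, 1 block(s) of size 3.
In nonincreasing order the block sizes are [3, 2, 1].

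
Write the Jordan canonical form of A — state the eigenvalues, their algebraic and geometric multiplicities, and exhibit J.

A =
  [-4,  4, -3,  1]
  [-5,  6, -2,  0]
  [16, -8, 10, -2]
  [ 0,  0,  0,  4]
J_3(4) ⊕ J_1(4)

The characteristic polynomial is
  det(x·I − A) = x^4 - 16*x^3 + 96*x^2 - 256*x + 256 = (x - 4)^4

Eigenvalues and multiplicities (the geometric multiplicity of λ is n − rank(A − λI), which equals the number of Jordan blocks for λ):
  λ = 4: algebraic multiplicity = 4, geometric multiplicity = 2

Determining the block sizes for each eigenvalue:
  λ = 4: with am = 4 and gm = 2, the partition is not yet determined (e.g. several partitions of 4 into 2 parts exist). Let N = A − (4)·I. Computing rank(N^1) = 2, rank(N^2) = 1, rank(N^3) = 0; the number of blocks of size ≥ j is rank(N^{j−1}) − rank(N^j), giving [2, 1, 1]. So we have 1 block(s) of size 3, 1 block(s) of size 1 → block sizes [3, 1]

Assembling the blocks gives a Jordan form
J =
  [4, 1, 0, 0]
  [0, 4, 1, 0]
  [0, 0, 4, 0]
  [0, 0, 0, 4]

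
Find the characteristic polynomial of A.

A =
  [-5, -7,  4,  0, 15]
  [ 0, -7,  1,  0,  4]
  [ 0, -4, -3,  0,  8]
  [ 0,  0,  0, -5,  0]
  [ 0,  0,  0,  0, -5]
x^5 + 25*x^4 + 250*x^3 + 1250*x^2 + 3125*x + 3125

Expanding det(x·I − A) (e.g. by cofactor expansion or by noting that A is similar to its Jordan form J, which has the same characteristic polynomial as A) gives
  χ_A(x) = x^5 + 25*x^4 + 250*x^3 + 1250*x^2 + 3125*x + 3125
which factors as (x + 5)^5. The eigenvalues (with algebraic multiplicities) are λ = -5 with multiplicity 5.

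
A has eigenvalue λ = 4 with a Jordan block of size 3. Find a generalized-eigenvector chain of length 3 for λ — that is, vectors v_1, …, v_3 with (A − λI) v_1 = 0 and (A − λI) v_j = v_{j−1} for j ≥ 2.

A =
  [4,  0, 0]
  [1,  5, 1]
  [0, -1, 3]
A Jordan chain for λ = 4 of length 3:
v_1 = (0, 1, -1)ᵀ
v_2 = (0, 1, 0)ᵀ
v_3 = (1, 0, 0)ᵀ

Let N = A − (4)·I. We want v_3 with N^3 v_3 = 0 but N^2 v_3 ≠ 0; then v_{j-1} := N · v_j for j = 3, …, 2.

Pick v_3 = (1, 0, 0)ᵀ.
Then v_2 = N · v_3 = (0, 1, 0)ᵀ.
Then v_1 = N · v_2 = (0, 1, -1)ᵀ.

Sanity check: (A − (4)·I) v_1 = (0, 0, 0)ᵀ = 0. ✓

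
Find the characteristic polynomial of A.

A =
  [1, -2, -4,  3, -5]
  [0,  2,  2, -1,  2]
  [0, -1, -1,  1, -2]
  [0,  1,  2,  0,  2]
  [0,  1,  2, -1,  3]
x^5 - 5*x^4 + 10*x^3 - 10*x^2 + 5*x - 1

Expanding det(x·I − A) (e.g. by cofactor expansion or by noting that A is similar to its Jordan form J, which has the same characteristic polynomial as A) gives
  χ_A(x) = x^5 - 5*x^4 + 10*x^3 - 10*x^2 + 5*x - 1
which factors as (x - 1)^5. The eigenvalues (with algebraic multiplicities) are λ = 1 with multiplicity 5.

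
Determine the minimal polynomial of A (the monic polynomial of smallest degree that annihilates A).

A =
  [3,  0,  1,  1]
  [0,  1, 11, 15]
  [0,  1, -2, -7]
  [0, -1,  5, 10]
x^3 - 9*x^2 + 27*x - 27

The characteristic polynomial is χ_A(x) = (x - 3)^4, so the eigenvalues are known. The minimal polynomial is
  m_A(x) = Π_λ (x − λ)^{k_λ}
where k_λ is the size of the *largest* Jordan block for λ (equivalently, the smallest k with (A − λI)^k v = 0 for every generalised eigenvector v of λ).

  λ = 3: largest Jordan block has size 3, contributing (x − 3)^3

So m_A(x) = (x - 3)^3 = x^3 - 9*x^2 + 27*x - 27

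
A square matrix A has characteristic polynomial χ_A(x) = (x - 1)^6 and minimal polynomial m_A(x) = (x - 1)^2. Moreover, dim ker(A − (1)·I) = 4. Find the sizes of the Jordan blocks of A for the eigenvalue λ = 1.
Block sizes for λ = 1: [2, 2, 1, 1]

Step 1 — from the characteristic polynomial, algebraic multiplicity of λ = 1 is 6. From dim ker(A − (1)·I) = 4, there are exactly 4 Jordan blocks for λ = 1.
Step 2 — from the minimal polynomial, the factor (x − 1)^2 tells us the largest block for λ = 1 has size 2.
Step 3 — with total size 6, 4 blocks, and largest block 2, the block sizes (in nonincreasing order) are [2, 2, 1, 1].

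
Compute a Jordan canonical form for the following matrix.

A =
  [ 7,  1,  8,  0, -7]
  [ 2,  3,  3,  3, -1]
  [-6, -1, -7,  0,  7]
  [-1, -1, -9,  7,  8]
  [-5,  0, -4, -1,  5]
J_2(1) ⊕ J_1(1) ⊕ J_2(6)

The characteristic polynomial is
  det(x·I − A) = x^5 - 15*x^4 + 75*x^3 - 145*x^2 + 120*x - 36 = (x - 6)^2*(x - 1)^3

Eigenvalues and multiplicities (the geometric multiplicity of λ is n − rank(A − λI), which equals the number of Jordan blocks for λ):
  λ = 1: algebraic multiplicity = 3, geometric multiplicity = 2
  λ = 6: algebraic multiplicity = 2, geometric multiplicity = 1

Determining the block sizes for each eigenvalue:
  λ = 1: 2 blocks summing to 3 forces exactly one block of size 2 and the rest size 1 → block sizes [2, 1]
  λ = 6: one block (gm = 1), so the single block has size am = 2 → block sizes [2]

Assembling the blocks gives a Jordan form
J =
  [1, 1, 0, 0, 0]
  [0, 1, 0, 0, 0]
  [0, 0, 1, 0, 0]
  [0, 0, 0, 6, 1]
  [0, 0, 0, 0, 6]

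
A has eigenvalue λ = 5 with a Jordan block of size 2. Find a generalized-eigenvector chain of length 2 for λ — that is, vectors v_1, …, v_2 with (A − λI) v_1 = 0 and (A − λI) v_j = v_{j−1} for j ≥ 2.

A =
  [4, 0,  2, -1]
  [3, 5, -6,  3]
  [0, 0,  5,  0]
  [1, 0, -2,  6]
A Jordan chain for λ = 5 of length 2:
v_1 = (-1, 3, 0, 1)ᵀ
v_2 = (1, 0, 0, 0)ᵀ

Let N = A − (5)·I. We want v_2 with N^2 v_2 = 0 but N^1 v_2 ≠ 0; then v_{j-1} := N · v_j for j = 2, …, 2.

Pick v_2 = (1, 0, 0, 0)ᵀ.
Then v_1 = N · v_2 = (-1, 3, 0, 1)ᵀ.

Sanity check: (A − (5)·I) v_1 = (0, 0, 0, 0)ᵀ = 0. ✓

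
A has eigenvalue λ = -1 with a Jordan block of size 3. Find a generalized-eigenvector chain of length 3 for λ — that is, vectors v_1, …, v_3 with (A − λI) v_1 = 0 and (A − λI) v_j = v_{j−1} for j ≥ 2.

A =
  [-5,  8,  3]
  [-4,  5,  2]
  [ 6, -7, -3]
A Jordan chain for λ = -1 of length 3:
v_1 = (2, 4, -8)ᵀ
v_2 = (-4, -4, 6)ᵀ
v_3 = (1, 0, 0)ᵀ

Let N = A − (-1)·I. We want v_3 with N^3 v_3 = 0 but N^2 v_3 ≠ 0; then v_{j-1} := N · v_j for j = 3, …, 2.

Pick v_3 = (1, 0, 0)ᵀ.
Then v_2 = N · v_3 = (-4, -4, 6)ᵀ.
Then v_1 = N · v_2 = (2, 4, -8)ᵀ.

Sanity check: (A − (-1)·I) v_1 = (0, 0, 0)ᵀ = 0. ✓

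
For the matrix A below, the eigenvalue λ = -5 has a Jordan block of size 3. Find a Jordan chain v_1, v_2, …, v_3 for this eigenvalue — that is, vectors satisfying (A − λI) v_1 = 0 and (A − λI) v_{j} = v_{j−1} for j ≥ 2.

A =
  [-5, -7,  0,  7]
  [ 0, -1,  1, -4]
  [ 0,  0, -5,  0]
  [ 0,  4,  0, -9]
A Jordan chain for λ = -5 of length 3:
v_1 = (-7, 4, 0, 4)ᵀ
v_2 = (0, 1, 0, 0)ᵀ
v_3 = (0, 0, 1, 0)ᵀ

Let N = A − (-5)·I. We want v_3 with N^3 v_3 = 0 but N^2 v_3 ≠ 0; then v_{j-1} := N · v_j for j = 3, …, 2.

Pick v_3 = (0, 0, 1, 0)ᵀ.
Then v_2 = N · v_3 = (0, 1, 0, 0)ᵀ.
Then v_1 = N · v_2 = (-7, 4, 0, 4)ᵀ.

Sanity check: (A − (-5)·I) v_1 = (0, 0, 0, 0)ᵀ = 0. ✓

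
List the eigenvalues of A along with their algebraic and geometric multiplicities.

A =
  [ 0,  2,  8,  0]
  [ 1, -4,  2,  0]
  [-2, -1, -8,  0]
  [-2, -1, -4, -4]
λ = -4: alg = 4, geom = 2

Step 1 — factor the characteristic polynomial to read off the algebraic multiplicities:
  χ_A(x) = (x + 4)^4

Step 2 — compute geometric multiplicities via the rank-nullity identity g(λ) = n − rank(A − λI):
  rank(A − (-4)·I) = 2, so dim ker(A − (-4)·I) = n − 2 = 2

Summary:
  λ = -4: algebraic multiplicity = 4, geometric multiplicity = 2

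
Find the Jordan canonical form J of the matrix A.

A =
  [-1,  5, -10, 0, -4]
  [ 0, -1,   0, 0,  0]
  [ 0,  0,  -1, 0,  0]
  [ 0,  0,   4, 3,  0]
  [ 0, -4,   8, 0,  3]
J_2(-1) ⊕ J_1(-1) ⊕ J_1(3) ⊕ J_1(3)

The characteristic polynomial is
  det(x·I − A) = x^5 - 3*x^4 - 6*x^3 + 10*x^2 + 21*x + 9 = (x - 3)^2*(x + 1)^3

Eigenvalues and multiplicities (the geometric multiplicity of λ is n − rank(A − λI), which equals the number of Jordan blocks for λ):
  λ = -1: algebraic multiplicity = 3, geometric multiplicity = 2
  λ = 3: algebraic multiplicity = 2, geometric multiplicity = 2

Determining the block sizes for each eigenvalue:
  λ = -1: 2 blocks summing to 3 forces exactly one block of size 2 and the rest size 1 → block sizes [2, 1]
  λ = 3: gm = am = 2, so every block has size 1 → block sizes [1, 1]

Assembling the blocks gives a Jordan form
J =
  [-1,  1,  0, 0, 0]
  [ 0, -1,  0, 0, 0]
  [ 0,  0, -1, 0, 0]
  [ 0,  0,  0, 3, 0]
  [ 0,  0,  0, 0, 3]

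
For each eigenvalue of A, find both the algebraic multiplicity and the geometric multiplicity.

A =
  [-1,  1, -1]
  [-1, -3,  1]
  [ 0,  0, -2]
λ = -2: alg = 3, geom = 2

Step 1 — factor the characteristic polynomial to read off the algebraic multiplicities:
  χ_A(x) = (x + 2)^3

Step 2 — compute geometric multiplicities via the rank-nullity identity g(λ) = n − rank(A − λI):
  rank(A − (-2)·I) = 1, so dim ker(A − (-2)·I) = n − 1 = 2

Summary:
  λ = -2: algebraic multiplicity = 3, geometric multiplicity = 2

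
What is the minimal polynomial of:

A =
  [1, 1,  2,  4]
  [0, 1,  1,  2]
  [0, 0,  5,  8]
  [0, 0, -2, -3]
x^3 - 3*x^2 + 3*x - 1

The characteristic polynomial is χ_A(x) = (x - 1)^4, so the eigenvalues are known. The minimal polynomial is
  m_A(x) = Π_λ (x − λ)^{k_λ}
where k_λ is the size of the *largest* Jordan block for λ (equivalently, the smallest k with (A − λI)^k v = 0 for every generalised eigenvector v of λ).

  λ = 1: largest Jordan block has size 3, contributing (x − 1)^3

So m_A(x) = (x - 1)^3 = x^3 - 3*x^2 + 3*x - 1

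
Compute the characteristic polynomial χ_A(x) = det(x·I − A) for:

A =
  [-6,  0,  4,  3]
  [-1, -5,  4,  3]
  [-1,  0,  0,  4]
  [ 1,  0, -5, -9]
x^4 + 20*x^3 + 150*x^2 + 500*x + 625

Expanding det(x·I − A) (e.g. by cofactor expansion or by noting that A is similar to its Jordan form J, which has the same characteristic polynomial as A) gives
  χ_A(x) = x^4 + 20*x^3 + 150*x^2 + 500*x + 625
which factors as (x + 5)^4. The eigenvalues (with algebraic multiplicities) are λ = -5 with multiplicity 4.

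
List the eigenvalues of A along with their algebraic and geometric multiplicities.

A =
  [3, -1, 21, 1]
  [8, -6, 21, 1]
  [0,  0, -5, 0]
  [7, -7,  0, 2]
λ = -5: alg = 2, geom = 2; λ = 2: alg = 2, geom = 1

Step 1 — factor the characteristic polynomial to read off the algebraic multiplicities:
  χ_A(x) = (x - 2)^2*(x + 5)^2

Step 2 — compute geometric multiplicities via the rank-nullity identity g(λ) = n − rank(A − λI):
  rank(A − (-5)·I) = 2, so dim ker(A − (-5)·I) = n − 2 = 2
  rank(A − (2)·I) = 3, so dim ker(A − (2)·I) = n − 3 = 1

Summary:
  λ = -5: algebraic multiplicity = 2, geometric multiplicity = 2
  λ = 2: algebraic multiplicity = 2, geometric multiplicity = 1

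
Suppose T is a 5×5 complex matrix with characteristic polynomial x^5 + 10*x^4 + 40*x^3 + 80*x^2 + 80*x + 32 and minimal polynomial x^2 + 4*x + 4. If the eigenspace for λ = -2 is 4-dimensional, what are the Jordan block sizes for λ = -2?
Block sizes for λ = -2: [2, 1, 1, 1]

Step 1 — from the characteristic polynomial, algebraic multiplicity of λ = -2 is 5. From dim ker(T − (-2)·I) = 4, there are exactly 4 Jordan blocks for λ = -2.
Step 2 — from the minimal polynomial, the factor (x + 2)^2 tells us the largest block for λ = -2 has size 2.
Step 3 — with total size 5, 4 blocks, and largest block 2, the block sizes (in nonincreasing order) are [2, 1, 1, 1].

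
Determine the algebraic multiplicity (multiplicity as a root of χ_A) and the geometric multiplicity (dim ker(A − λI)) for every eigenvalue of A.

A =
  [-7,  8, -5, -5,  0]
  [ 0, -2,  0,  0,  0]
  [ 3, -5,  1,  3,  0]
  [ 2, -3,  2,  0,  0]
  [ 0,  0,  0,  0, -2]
λ = -2: alg = 5, geom = 3

Step 1 — factor the characteristic polynomial to read off the algebraic multiplicities:
  χ_A(x) = (x + 2)^5

Step 2 — compute geometric multiplicities via the rank-nullity identity g(λ) = n − rank(A − λI):
  rank(A − (-2)·I) = 2, so dim ker(A − (-2)·I) = n − 2 = 3

Summary:
  λ = -2: algebraic multiplicity = 5, geometric multiplicity = 3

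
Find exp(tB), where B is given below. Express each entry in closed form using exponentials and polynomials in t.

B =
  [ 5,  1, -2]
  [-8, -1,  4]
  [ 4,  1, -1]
e^{tB} =
  [4*t*exp(t) + exp(t), t*exp(t), -2*t*exp(t)]
  [-8*t*exp(t), -2*t*exp(t) + exp(t), 4*t*exp(t)]
  [4*t*exp(t), t*exp(t), -2*t*exp(t) + exp(t)]

Strategy: write B = P · J · P⁻¹ where J is a Jordan canonical form, so e^{tB} = P · e^{tJ} · P⁻¹, and e^{tJ} can be computed block-by-block.

B has Jordan form
J =
  [1, 1, 0]
  [0, 1, 0]
  [0, 0, 1]
(up to reordering of blocks).

Per-block formulas:
  For a 2×2 Jordan block J_2(1): exp(t · J_2(1)) = e^(1t)·(I + t·N), where N is the 2×2 nilpotent shift.
  For a 1×1 block at λ = 1: exp(t · [1]) = [e^(1t)].

After assembling e^{tJ} and conjugating by P, we get:

e^{tB} =
  [4*t*exp(t) + exp(t), t*exp(t), -2*t*exp(t)]
  [-8*t*exp(t), -2*t*exp(t) + exp(t), 4*t*exp(t)]
  [4*t*exp(t), t*exp(t), -2*t*exp(t) + exp(t)]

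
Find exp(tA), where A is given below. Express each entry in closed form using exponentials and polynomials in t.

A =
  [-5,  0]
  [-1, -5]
e^{tA} =
  [exp(-5*t), 0]
  [-t*exp(-5*t), exp(-5*t)]

Strategy: write A = P · J · P⁻¹ where J is a Jordan canonical form, so e^{tA} = P · e^{tJ} · P⁻¹, and e^{tJ} can be computed block-by-block.

A has Jordan form
J =
  [-5,  1]
  [ 0, -5]
(up to reordering of blocks).

Per-block formulas:
  For a 2×2 Jordan block J_2(-5): exp(t · J_2(-5)) = e^(-5t)·(I + t·N), where N is the 2×2 nilpotent shift.

After assembling e^{tJ} and conjugating by P, we get:

e^{tA} =
  [exp(-5*t), 0]
  [-t*exp(-5*t), exp(-5*t)]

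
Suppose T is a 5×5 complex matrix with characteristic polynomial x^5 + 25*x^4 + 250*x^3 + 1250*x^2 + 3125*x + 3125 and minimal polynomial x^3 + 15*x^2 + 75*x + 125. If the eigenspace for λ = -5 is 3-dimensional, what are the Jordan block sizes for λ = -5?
Block sizes for λ = -5: [3, 1, 1]

Step 1 — from the characteristic polynomial, algebraic multiplicity of λ = -5 is 5. From dim ker(T − (-5)·I) = 3, there are exactly 3 Jordan blocks for λ = -5.
Step 2 — from the minimal polynomial, the factor (x + 5)^3 tells us the largest block for λ = -5 has size 3.
Step 3 — with total size 5, 3 blocks, and largest block 3, the block sizes (in nonincreasing order) are [3, 1, 1].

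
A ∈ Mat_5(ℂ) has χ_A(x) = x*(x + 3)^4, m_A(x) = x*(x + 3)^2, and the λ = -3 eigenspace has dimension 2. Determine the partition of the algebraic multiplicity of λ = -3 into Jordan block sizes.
Block sizes for λ = -3: [2, 2]

Step 1 — from the characteristic polynomial, algebraic multiplicity of λ = -3 is 4. From dim ker(A − (-3)·I) = 2, there are exactly 2 Jordan blocks for λ = -3.
Step 2 — from the minimal polynomial, the factor (x + 3)^2 tells us the largest block for λ = -3 has size 2.
Step 3 — with total size 4, 2 blocks, and largest block 2, the block sizes (in nonincreasing order) are [2, 2].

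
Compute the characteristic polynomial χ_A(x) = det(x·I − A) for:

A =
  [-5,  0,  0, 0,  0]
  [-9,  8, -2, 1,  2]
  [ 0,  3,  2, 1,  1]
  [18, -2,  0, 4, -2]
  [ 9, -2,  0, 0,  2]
x^5 - 11*x^4 + 16*x^3 + 224*x^2 - 1024*x + 1280

Expanding det(x·I − A) (e.g. by cofactor expansion or by noting that A is similar to its Jordan form J, which has the same characteristic polynomial as A) gives
  χ_A(x) = x^5 - 11*x^4 + 16*x^3 + 224*x^2 - 1024*x + 1280
which factors as (x - 4)^4*(x + 5). The eigenvalues (with algebraic multiplicities) are λ = -5 with multiplicity 1, λ = 4 with multiplicity 4.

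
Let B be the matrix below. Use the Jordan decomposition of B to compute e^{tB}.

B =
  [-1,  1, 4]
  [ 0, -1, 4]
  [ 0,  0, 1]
e^{tB} =
  [exp(-t), t*exp(-t), -2*t*exp(-t) + 3*exp(t) - 3*exp(-t)]
  [0, exp(-t), 2*exp(t) - 2*exp(-t)]
  [0, 0, exp(t)]

Strategy: write B = P · J · P⁻¹ where J is a Jordan canonical form, so e^{tB} = P · e^{tJ} · P⁻¹, and e^{tJ} can be computed block-by-block.

B has Jordan form
J =
  [-1,  1, 0]
  [ 0, -1, 0]
  [ 0,  0, 1]
(up to reordering of blocks).

Per-block formulas:
  For a 2×2 Jordan block J_2(-1): exp(t · J_2(-1)) = e^(-1t)·(I + t·N), where N is the 2×2 nilpotent shift.
  For a 1×1 block at λ = 1: exp(t · [1]) = [e^(1t)].

After assembling e^{tJ} and conjugating by P, we get:

e^{tB} =
  [exp(-t), t*exp(-t), -2*t*exp(-t) + 3*exp(t) - 3*exp(-t)]
  [0, exp(-t), 2*exp(t) - 2*exp(-t)]
  [0, 0, exp(t)]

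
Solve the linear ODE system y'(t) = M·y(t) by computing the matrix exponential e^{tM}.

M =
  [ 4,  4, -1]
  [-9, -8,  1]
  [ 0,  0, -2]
e^{tM} =
  [6*t*exp(-2*t) + exp(-2*t), 4*t*exp(-2*t), -t^2*exp(-2*t) - t*exp(-2*t)]
  [-9*t*exp(-2*t), -6*t*exp(-2*t) + exp(-2*t), 3*t^2*exp(-2*t)/2 + t*exp(-2*t)]
  [0, 0, exp(-2*t)]

Strategy: write M = P · J · P⁻¹ where J is a Jordan canonical form, so e^{tM} = P · e^{tJ} · P⁻¹, and e^{tJ} can be computed block-by-block.

M has Jordan form
J =
  [-2,  1,  0]
  [ 0, -2,  1]
  [ 0,  0, -2]
(up to reordering of blocks).

Per-block formulas:
  For a 3×3 Jordan block J_3(-2): exp(t · J_3(-2)) = e^(-2t)·(I + t·N + (t^2/2)·N^2), where N is the 3×3 nilpotent shift.

After assembling e^{tJ} and conjugating by P, we get:

e^{tM} =
  [6*t*exp(-2*t) + exp(-2*t), 4*t*exp(-2*t), -t^2*exp(-2*t) - t*exp(-2*t)]
  [-9*t*exp(-2*t), -6*t*exp(-2*t) + exp(-2*t), 3*t^2*exp(-2*t)/2 + t*exp(-2*t)]
  [0, 0, exp(-2*t)]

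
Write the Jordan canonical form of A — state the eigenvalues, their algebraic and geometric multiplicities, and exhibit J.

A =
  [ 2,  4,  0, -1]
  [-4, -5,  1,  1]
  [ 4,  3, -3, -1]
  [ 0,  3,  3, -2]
J_3(-2) ⊕ J_1(-2)

The characteristic polynomial is
  det(x·I − A) = x^4 + 8*x^3 + 24*x^2 + 32*x + 16 = (x + 2)^4

Eigenvalues and multiplicities (the geometric multiplicity of λ is n − rank(A − λI), which equals the number of Jordan blocks for λ):
  λ = -2: algebraic multiplicity = 4, geometric multiplicity = 2

Determining the block sizes for each eigenvalue:
  λ = -2: with am = 4 and gm = 2, the partition is not yet determined (e.g. several partitions of 4 into 2 parts exist). Let N = A − (-2)·I. Computing rank(N^1) = 2, rank(N^2) = 1, rank(N^3) = 0; the number of blocks of size ≥ j is rank(N^{j−1}) − rank(N^j), giving [2, 1, 1]. So we have 1 block(s) of size 3, 1 block(s) of size 1 → block sizes [3, 1]

Assembling the blocks gives a Jordan form
J =
  [-2,  1,  0,  0]
  [ 0, -2,  1,  0]
  [ 0,  0, -2,  0]
  [ 0,  0,  0, -2]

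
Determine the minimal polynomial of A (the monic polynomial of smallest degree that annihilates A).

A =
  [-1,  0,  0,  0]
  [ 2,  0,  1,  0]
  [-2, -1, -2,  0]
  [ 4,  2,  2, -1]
x^2 + 2*x + 1

The characteristic polynomial is χ_A(x) = (x + 1)^4, so the eigenvalues are known. The minimal polynomial is
  m_A(x) = Π_λ (x − λ)^{k_λ}
where k_λ is the size of the *largest* Jordan block for λ (equivalently, the smallest k with (A − λI)^k v = 0 for every generalised eigenvector v of λ).

  λ = -1: largest Jordan block has size 2, contributing (x + 1)^2

So m_A(x) = (x + 1)^2 = x^2 + 2*x + 1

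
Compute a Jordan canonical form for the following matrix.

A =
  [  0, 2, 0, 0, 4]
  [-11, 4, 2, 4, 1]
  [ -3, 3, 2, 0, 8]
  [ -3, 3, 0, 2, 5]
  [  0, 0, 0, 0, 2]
J_3(2) ⊕ J_2(2)

The characteristic polynomial is
  det(x·I − A) = x^5 - 10*x^4 + 40*x^3 - 80*x^2 + 80*x - 32 = (x - 2)^5

Eigenvalues and multiplicities (the geometric multiplicity of λ is n − rank(A − λI), which equals the number of Jordan blocks for λ):
  λ = 2: algebraic multiplicity = 5, geometric multiplicity = 2

Determining the block sizes for each eigenvalue:
  λ = 2: with am = 5 and gm = 2, the partition is not yet determined (e.g. several partitions of 5 into 2 parts exist). Let N = A − (2)·I. Computing rank(N^1) = 3, rank(N^2) = 1, rank(N^3) = 0; the number of blocks of size ≥ j is rank(N^{j−1}) − rank(N^j), giving [2, 2, 1]. So we have 1 block(s) of size 3, 1 block(s) of size 2 → block sizes [3, 2]

Assembling the blocks gives a Jordan form
J =
  [2, 1, 0, 0, 0]
  [0, 2, 1, 0, 0]
  [0, 0, 2, 0, 0]
  [0, 0, 0, 2, 1]
  [0, 0, 0, 0, 2]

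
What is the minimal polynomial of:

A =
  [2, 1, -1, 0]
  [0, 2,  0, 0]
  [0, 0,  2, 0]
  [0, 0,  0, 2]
x^2 - 4*x + 4

The characteristic polynomial is χ_A(x) = (x - 2)^4, so the eigenvalues are known. The minimal polynomial is
  m_A(x) = Π_λ (x − λ)^{k_λ}
where k_λ is the size of the *largest* Jordan block for λ (equivalently, the smallest k with (A − λI)^k v = 0 for every generalised eigenvector v of λ).

  λ = 2: largest Jordan block has size 2, contributing (x − 2)^2

So m_A(x) = (x - 2)^2 = x^2 - 4*x + 4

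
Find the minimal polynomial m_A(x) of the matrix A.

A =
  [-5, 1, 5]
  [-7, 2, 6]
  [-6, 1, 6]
x^3 - 3*x^2 + 3*x - 1

The characteristic polynomial is χ_A(x) = (x - 1)^3, so the eigenvalues are known. The minimal polynomial is
  m_A(x) = Π_λ (x − λ)^{k_λ}
where k_λ is the size of the *largest* Jordan block for λ (equivalently, the smallest k with (A − λI)^k v = 0 for every generalised eigenvector v of λ).

  λ = 1: largest Jordan block has size 3, contributing (x − 1)^3

So m_A(x) = (x - 1)^3 = x^3 - 3*x^2 + 3*x - 1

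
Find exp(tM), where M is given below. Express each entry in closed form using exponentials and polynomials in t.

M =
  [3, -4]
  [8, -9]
e^{tM} =
  [2*exp(-t) - exp(-5*t), -exp(-t) + exp(-5*t)]
  [2*exp(-t) - 2*exp(-5*t), -exp(-t) + 2*exp(-5*t)]

Strategy: write M = P · J · P⁻¹ where J is a Jordan canonical form, so e^{tM} = P · e^{tJ} · P⁻¹, and e^{tJ} can be computed block-by-block.

M has Jordan form
J =
  [-5,  0]
  [ 0, -1]
(up to reordering of blocks).

Per-block formulas:
  For a 1×1 block at λ = -1: exp(t · [-1]) = [e^(-1t)].
  For a 1×1 block at λ = -5: exp(t · [-5]) = [e^(-5t)].

After assembling e^{tJ} and conjugating by P, we get:

e^{tM} =
  [2*exp(-t) - exp(-5*t), -exp(-t) + exp(-5*t)]
  [2*exp(-t) - 2*exp(-5*t), -exp(-t) + 2*exp(-5*t)]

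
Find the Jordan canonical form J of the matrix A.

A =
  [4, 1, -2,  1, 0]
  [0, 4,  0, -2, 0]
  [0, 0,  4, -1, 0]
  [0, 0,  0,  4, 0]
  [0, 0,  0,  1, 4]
J_2(4) ⊕ J_2(4) ⊕ J_1(4)

The characteristic polynomial is
  det(x·I − A) = x^5 - 20*x^4 + 160*x^3 - 640*x^2 + 1280*x - 1024 = (x - 4)^5

Eigenvalues and multiplicities (the geometric multiplicity of λ is n − rank(A − λI), which equals the number of Jordan blocks for λ):
  λ = 4: algebraic multiplicity = 5, geometric multiplicity = 3

Determining the block sizes for each eigenvalue:
  λ = 4: with am = 5 and gm = 3, the partition is not yet determined (e.g. several partitions of 5 into 3 parts exist). Let N = A − (4)·I. Computing rank(N^1) = 2, rank(N^2) = 0; the number of blocks of size ≥ j is rank(N^{j−1}) − rank(N^j), giving [3, 2]. So we have 2 block(s) of size 2, 1 block(s) of size 1 → block sizes [2, 2, 1]

Assembling the blocks gives a Jordan form
J =
  [4, 1, 0, 0, 0]
  [0, 4, 0, 0, 0]
  [0, 0, 4, 1, 0]
  [0, 0, 0, 4, 0]
  [0, 0, 0, 0, 4]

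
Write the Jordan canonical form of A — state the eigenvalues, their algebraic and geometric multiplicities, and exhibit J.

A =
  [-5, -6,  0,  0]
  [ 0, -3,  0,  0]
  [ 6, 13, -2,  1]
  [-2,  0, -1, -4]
J_1(-5) ⊕ J_3(-3)

The characteristic polynomial is
  det(x·I − A) = x^4 + 14*x^3 + 72*x^2 + 162*x + 135 = (x + 3)^3*(x + 5)

Eigenvalues and multiplicities (the geometric multiplicity of λ is n − rank(A − λI), which equals the number of Jordan blocks for λ):
  λ = -5: algebraic multiplicity = 1, geometric multiplicity = 1
  λ = -3: algebraic multiplicity = 3, geometric multiplicity = 1

Determining the block sizes for each eigenvalue:
  λ = -5: one block (gm = 1), so the single block has size am = 1 → block sizes [1]
  λ = -3: one block (gm = 1), so the single block has size am = 3 → block sizes [3]

Assembling the blocks gives a Jordan form
J =
  [-5,  0,  0,  0]
  [ 0, -3,  1,  0]
  [ 0,  0, -3,  1]
  [ 0,  0,  0, -3]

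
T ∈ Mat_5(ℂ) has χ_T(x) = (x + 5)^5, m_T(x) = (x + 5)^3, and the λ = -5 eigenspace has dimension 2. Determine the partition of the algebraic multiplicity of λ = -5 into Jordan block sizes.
Block sizes for λ = -5: [3, 2]

Step 1 — from the characteristic polynomial, algebraic multiplicity of λ = -5 is 5. From dim ker(T − (-5)·I) = 2, there are exactly 2 Jordan blocks for λ = -5.
Step 2 — from the minimal polynomial, the factor (x + 5)^3 tells us the largest block for λ = -5 has size 3.
Step 3 — with total size 5, 2 blocks, and largest block 3, the block sizes (in nonincreasing order) are [3, 2].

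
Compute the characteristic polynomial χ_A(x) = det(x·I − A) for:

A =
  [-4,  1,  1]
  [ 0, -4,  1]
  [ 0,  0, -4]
x^3 + 12*x^2 + 48*x + 64

Expanding det(x·I − A) (e.g. by cofactor expansion or by noting that A is similar to its Jordan form J, which has the same characteristic polynomial as A) gives
  χ_A(x) = x^3 + 12*x^2 + 48*x + 64
which factors as (x + 4)^3. The eigenvalues (with algebraic multiplicities) are λ = -4 with multiplicity 3.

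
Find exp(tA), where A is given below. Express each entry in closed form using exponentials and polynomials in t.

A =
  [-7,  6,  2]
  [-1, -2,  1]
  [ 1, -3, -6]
e^{tA} =
  [-2*t*exp(-5*t) + exp(-5*t), 6*t*exp(-5*t), 2*t*exp(-5*t)]
  [-t*exp(-5*t), 3*t*exp(-5*t) + exp(-5*t), t*exp(-5*t)]
  [t*exp(-5*t), -3*t*exp(-5*t), -t*exp(-5*t) + exp(-5*t)]

Strategy: write A = P · J · P⁻¹ where J is a Jordan canonical form, so e^{tA} = P · e^{tJ} · P⁻¹, and e^{tJ} can be computed block-by-block.

A has Jordan form
J =
  [-5,  1,  0]
  [ 0, -5,  0]
  [ 0,  0, -5]
(up to reordering of blocks).

Per-block formulas:
  For a 2×2 Jordan block J_2(-5): exp(t · J_2(-5)) = e^(-5t)·(I + t·N), where N is the 2×2 nilpotent shift.
  For a 1×1 block at λ = -5: exp(t · [-5]) = [e^(-5t)].

After assembling e^{tJ} and conjugating by P, we get:

e^{tA} =
  [-2*t*exp(-5*t) + exp(-5*t), 6*t*exp(-5*t), 2*t*exp(-5*t)]
  [-t*exp(-5*t), 3*t*exp(-5*t) + exp(-5*t), t*exp(-5*t)]
  [t*exp(-5*t), -3*t*exp(-5*t), -t*exp(-5*t) + exp(-5*t)]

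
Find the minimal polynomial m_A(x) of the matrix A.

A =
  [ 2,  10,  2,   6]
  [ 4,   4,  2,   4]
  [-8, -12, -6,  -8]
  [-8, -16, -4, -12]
x^2 + 6*x + 8

The characteristic polynomial is χ_A(x) = (x + 2)^2*(x + 4)^2, so the eigenvalues are known. The minimal polynomial is
  m_A(x) = Π_λ (x − λ)^{k_λ}
where k_λ is the size of the *largest* Jordan block for λ (equivalently, the smallest k with (A − λI)^k v = 0 for every generalised eigenvector v of λ).

  λ = -4: largest Jordan block has size 1, contributing (x + 4)
  λ = -2: largest Jordan block has size 1, contributing (x + 2)

So m_A(x) = (x + 2)*(x + 4) = x^2 + 6*x + 8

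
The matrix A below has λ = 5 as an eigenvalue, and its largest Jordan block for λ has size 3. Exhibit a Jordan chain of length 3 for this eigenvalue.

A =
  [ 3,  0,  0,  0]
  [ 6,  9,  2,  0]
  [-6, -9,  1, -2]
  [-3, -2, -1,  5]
A Jordan chain for λ = 5 of length 3:
v_1 = (0, -2, 4, 1)ᵀ
v_2 = (0, 4, -9, -2)ᵀ
v_3 = (0, 1, 0, 0)ᵀ

Let N = A − (5)·I. We want v_3 with N^3 v_3 = 0 but N^2 v_3 ≠ 0; then v_{j-1} := N · v_j for j = 3, …, 2.

Pick v_3 = (0, 1, 0, 0)ᵀ.
Then v_2 = N · v_3 = (0, 4, -9, -2)ᵀ.
Then v_1 = N · v_2 = (0, -2, 4, 1)ᵀ.

Sanity check: (A − (5)·I) v_1 = (0, 0, 0, 0)ᵀ = 0. ✓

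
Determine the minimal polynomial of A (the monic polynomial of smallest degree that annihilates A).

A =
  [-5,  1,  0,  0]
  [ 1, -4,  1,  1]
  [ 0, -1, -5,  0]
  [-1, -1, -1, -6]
x^3 + 15*x^2 + 75*x + 125

The characteristic polynomial is χ_A(x) = (x + 5)^4, so the eigenvalues are known. The minimal polynomial is
  m_A(x) = Π_λ (x − λ)^{k_λ}
where k_λ is the size of the *largest* Jordan block for λ (equivalently, the smallest k with (A − λI)^k v = 0 for every generalised eigenvector v of λ).

  λ = -5: largest Jordan block has size 3, contributing (x + 5)^3

So m_A(x) = (x + 5)^3 = x^3 + 15*x^2 + 75*x + 125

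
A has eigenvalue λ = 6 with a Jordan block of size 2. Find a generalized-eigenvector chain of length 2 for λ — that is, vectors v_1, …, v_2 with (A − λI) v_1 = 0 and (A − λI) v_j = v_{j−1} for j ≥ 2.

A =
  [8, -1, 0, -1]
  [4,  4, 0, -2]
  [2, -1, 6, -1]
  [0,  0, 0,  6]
A Jordan chain for λ = 6 of length 2:
v_1 = (2, 4, 2, 0)ᵀ
v_2 = (1, 0, 0, 0)ᵀ

Let N = A − (6)·I. We want v_2 with N^2 v_2 = 0 but N^1 v_2 ≠ 0; then v_{j-1} := N · v_j for j = 2, …, 2.

Pick v_2 = (1, 0, 0, 0)ᵀ.
Then v_1 = N · v_2 = (2, 4, 2, 0)ᵀ.

Sanity check: (A − (6)·I) v_1 = (0, 0, 0, 0)ᵀ = 0. ✓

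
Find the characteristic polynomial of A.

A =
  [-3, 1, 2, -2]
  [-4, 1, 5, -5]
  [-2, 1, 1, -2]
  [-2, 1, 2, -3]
x^4 + 4*x^3 + 6*x^2 + 4*x + 1

Expanding det(x·I − A) (e.g. by cofactor expansion or by noting that A is similar to its Jordan form J, which has the same characteristic polynomial as A) gives
  χ_A(x) = x^4 + 4*x^3 + 6*x^2 + 4*x + 1
which factors as (x + 1)^4. The eigenvalues (with algebraic multiplicities) are λ = -1 with multiplicity 4.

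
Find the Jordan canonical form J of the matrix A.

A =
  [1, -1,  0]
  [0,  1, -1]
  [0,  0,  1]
J_3(1)

The characteristic polynomial is
  det(x·I − A) = x^3 - 3*x^2 + 3*x - 1 = (x - 1)^3

Eigenvalues and multiplicities (the geometric multiplicity of λ is n − rank(A − λI), which equals the number of Jordan blocks for λ):
  λ = 1: algebraic multiplicity = 3, geometric multiplicity = 1

Determining the block sizes for each eigenvalue:
  λ = 1: one block (gm = 1), so the single block has size am = 3 → block sizes [3]

Assembling the blocks gives a Jordan form
J =
  [1, 1, 0]
  [0, 1, 1]
  [0, 0, 1]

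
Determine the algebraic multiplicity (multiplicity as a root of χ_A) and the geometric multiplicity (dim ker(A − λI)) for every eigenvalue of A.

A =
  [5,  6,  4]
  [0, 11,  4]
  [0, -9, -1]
λ = 5: alg = 3, geom = 2

Step 1 — factor the characteristic polynomial to read off the algebraic multiplicities:
  χ_A(x) = (x - 5)^3

Step 2 — compute geometric multiplicities via the rank-nullity identity g(λ) = n − rank(A − λI):
  rank(A − (5)·I) = 1, so dim ker(A − (5)·I) = n − 1 = 2

Summary:
  λ = 5: algebraic multiplicity = 3, geometric multiplicity = 2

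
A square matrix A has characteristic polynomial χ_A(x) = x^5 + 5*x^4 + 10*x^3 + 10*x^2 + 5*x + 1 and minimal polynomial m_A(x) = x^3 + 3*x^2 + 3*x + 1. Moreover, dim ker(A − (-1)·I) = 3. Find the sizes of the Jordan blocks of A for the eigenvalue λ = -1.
Block sizes for λ = -1: [3, 1, 1]

Step 1 — from the characteristic polynomial, algebraic multiplicity of λ = -1 is 5. From dim ker(A − (-1)·I) = 3, there are exactly 3 Jordan blocks for λ = -1.
Step 2 — from the minimal polynomial, the factor (x + 1)^3 tells us the largest block for λ = -1 has size 3.
Step 3 — with total size 5, 3 blocks, and largest block 3, the block sizes (in nonincreasing order) are [3, 1, 1].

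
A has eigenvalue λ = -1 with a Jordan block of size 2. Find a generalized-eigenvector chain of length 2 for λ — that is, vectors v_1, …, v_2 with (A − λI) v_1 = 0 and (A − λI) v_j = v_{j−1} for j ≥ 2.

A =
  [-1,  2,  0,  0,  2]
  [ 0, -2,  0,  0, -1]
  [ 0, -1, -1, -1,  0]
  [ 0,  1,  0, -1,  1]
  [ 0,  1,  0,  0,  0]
A Jordan chain for λ = -1 of length 2:
v_1 = (2, -1, -1, 1, 1)ᵀ
v_2 = (0, 1, 0, 0, 0)ᵀ

Let N = A − (-1)·I. We want v_2 with N^2 v_2 = 0 but N^1 v_2 ≠ 0; then v_{j-1} := N · v_j for j = 2, …, 2.

Pick v_2 = (0, 1, 0, 0, 0)ᵀ.
Then v_1 = N · v_2 = (2, -1, -1, 1, 1)ᵀ.

Sanity check: (A − (-1)·I) v_1 = (0, 0, 0, 0, 0)ᵀ = 0. ✓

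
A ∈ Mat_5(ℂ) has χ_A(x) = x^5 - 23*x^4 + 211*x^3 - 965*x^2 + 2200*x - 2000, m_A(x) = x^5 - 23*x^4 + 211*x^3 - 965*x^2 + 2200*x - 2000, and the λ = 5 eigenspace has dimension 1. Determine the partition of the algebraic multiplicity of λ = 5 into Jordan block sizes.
Block sizes for λ = 5: [3]

Step 1 — from the characteristic polynomial, algebraic multiplicity of λ = 5 is 3. From dim ker(A − (5)·I) = 1, there are exactly 1 Jordan blocks for λ = 5.
Step 2 — from the minimal polynomial, the factor (x − 5)^3 tells us the largest block for λ = 5 has size 3.
Step 3 — with total size 3, 1 blocks, and largest block 3, the block sizes (in nonincreasing order) are [3].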